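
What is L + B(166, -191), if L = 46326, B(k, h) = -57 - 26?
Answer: 46243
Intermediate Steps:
B(k, h) = -83
L + B(166, -191) = 46326 - 83 = 46243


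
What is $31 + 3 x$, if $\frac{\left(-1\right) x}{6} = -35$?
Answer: $661$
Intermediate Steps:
$x = 210$ ($x = \left(-6\right) \left(-35\right) = 210$)
$31 + 3 x = 31 + 3 \cdot 210 = 31 + 630 = 661$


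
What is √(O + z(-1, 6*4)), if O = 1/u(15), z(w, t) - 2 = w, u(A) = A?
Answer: 4*√15/15 ≈ 1.0328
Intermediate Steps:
z(w, t) = 2 + w
O = 1/15 ≈ 0.066667
√(O + z(-1, 6*4)) = √(1/15 + (2 - 1)) = √(1/15 + 1) = √(16/15) = 4*√15/15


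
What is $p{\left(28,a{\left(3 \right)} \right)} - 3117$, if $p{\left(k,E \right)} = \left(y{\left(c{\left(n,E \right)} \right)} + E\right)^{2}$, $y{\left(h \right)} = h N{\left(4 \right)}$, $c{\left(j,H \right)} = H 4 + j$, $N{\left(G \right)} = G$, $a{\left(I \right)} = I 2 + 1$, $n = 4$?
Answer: $15108$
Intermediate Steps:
$a{\left(I \right)} = 1 + 2 I$ ($a{\left(I \right)} = 2 I + 1 = 1 + 2 I$)
$c{\left(j,H \right)} = j + 4 H$ ($c{\left(j,H \right)} = 4 H + j = j + 4 H$)
$y{\left(h \right)} = 4 h$ ($y{\left(h \right)} = h 4 = 4 h$)
$p{\left(k,E \right)} = \left(16 + 17 E\right)^{2}$ ($p{\left(k,E \right)} = \left(4 \left(4 + 4 E\right) + E\right)^{2} = \left(\left(16 + 16 E\right) + E\right)^{2} = \left(16 + 17 E\right)^{2}$)
$p{\left(28,a{\left(3 \right)} \right)} - 3117 = \left(16 + 17 \left(1 + 2 \cdot 3\right)\right)^{2} - 3117 = \left(16 + 17 \left(1 + 6\right)\right)^{2} - 3117 = \left(16 + 17 \cdot 7\right)^{2} - 3117 = \left(16 + 119\right)^{2} - 3117 = 135^{2} - 3117 = 18225 - 3117 = 15108$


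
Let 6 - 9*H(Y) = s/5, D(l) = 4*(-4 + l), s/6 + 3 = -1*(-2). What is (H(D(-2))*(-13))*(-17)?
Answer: 884/5 ≈ 176.80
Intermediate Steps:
s = -6 (s = -18 + 6*(-1*(-2)) = -18 + 6*2 = -18 + 12 = -6)
D(l) = -16 + 4*l
H(Y) = ⅘ (H(Y) = ⅔ - (-2)/(3*5) = ⅔ - ⅑*(-6/5) = ⅔ + 2/15 = ⅘)
(H(D(-2))*(-13))*(-17) = ((⅘)*(-13))*(-17) = -52/5*(-17) = 884/5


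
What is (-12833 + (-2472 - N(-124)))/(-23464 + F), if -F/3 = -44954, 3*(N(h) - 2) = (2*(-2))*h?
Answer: -6631/47742 ≈ -0.13889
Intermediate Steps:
N(h) = 2 - 4*h/3 (N(h) = 2 + ((2*(-2))*h)/3 = 2 + (-4*h)/3 = 2 - 4*h/3)
F = 134862 (F = -3*(-44954) = 134862)
(-12833 + (-2472 - N(-124)))/(-23464 + F) = (-12833 + (-2472 - (2 - 4/3*(-124))))/(-23464 + 134862) = (-12833 + (-2472 - (2 + 496/3)))/111398 = (-12833 + (-2472 - 1*502/3))*(1/111398) = (-12833 + (-2472 - 502/3))*(1/111398) = (-12833 - 7918/3)*(1/111398) = -46417/3*1/111398 = -6631/47742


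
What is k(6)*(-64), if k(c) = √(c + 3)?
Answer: -192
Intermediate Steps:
k(c) = √(3 + c)
k(6)*(-64) = √(3 + 6)*(-64) = √9*(-64) = 3*(-64) = -192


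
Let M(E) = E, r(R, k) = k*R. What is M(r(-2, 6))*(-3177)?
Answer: 38124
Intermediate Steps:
r(R, k) = R*k
M(r(-2, 6))*(-3177) = -2*6*(-3177) = -12*(-3177) = 38124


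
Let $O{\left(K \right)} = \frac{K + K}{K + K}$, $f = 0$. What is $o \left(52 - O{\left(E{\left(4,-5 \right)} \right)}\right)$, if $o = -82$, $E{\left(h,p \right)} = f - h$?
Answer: $-4182$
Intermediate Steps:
$E{\left(h,p \right)} = - h$ ($E{\left(h,p \right)} = 0 - h = - h$)
$O{\left(K \right)} = 1$ ($O{\left(K \right)} = \frac{2 K}{2 K} = 2 K \frac{1}{2 K} = 1$)
$o \left(52 - O{\left(E{\left(4,-5 \right)} \right)}\right) = - 82 \left(52 - 1\right) = \left(-82\right) 51 = -4182$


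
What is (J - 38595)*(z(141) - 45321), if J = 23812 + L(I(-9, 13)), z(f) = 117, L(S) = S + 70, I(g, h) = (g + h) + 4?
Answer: 664724820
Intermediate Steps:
I(g, h) = 4 + g + h
L(S) = 70 + S
J = 23890 (J = 23812 + (70 + (4 - 9 + 13)) = 23812 + (70 + 8) = 23812 + 78 = 23890)
(J - 38595)*(z(141) - 45321) = (23890 - 38595)*(117 - 45321) = -14705*(-45204) = 664724820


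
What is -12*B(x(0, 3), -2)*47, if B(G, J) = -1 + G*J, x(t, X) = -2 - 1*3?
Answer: -5076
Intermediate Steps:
x(t, X) = -5 (x(t, X) = -2 - 3 = -5)
-12*B(x(0, 3), -2)*47 = -12*(-1 - 5*(-2))*47 = -12*(-1 + 10)*47 = -12*9*47 = -108*47 = -5076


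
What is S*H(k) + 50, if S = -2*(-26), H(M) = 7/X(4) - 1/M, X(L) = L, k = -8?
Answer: 295/2 ≈ 147.50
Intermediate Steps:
H(M) = 7/4 - 1/M
S = 52
S*H(k) + 50 = 52*(7/4 - 1/(-8)) + 50 = 52*(7/4 - 1*(-⅛)) + 50 = 52*(7/4 + ⅛) + 50 = 52*(15/8) + 50 = 195/2 + 50 = 295/2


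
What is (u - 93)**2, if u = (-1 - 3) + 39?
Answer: 3364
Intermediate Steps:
u = 35 (u = -4 + 39 = 35)
(u - 93)**2 = (35 - 93)**2 = (-58)**2 = 3364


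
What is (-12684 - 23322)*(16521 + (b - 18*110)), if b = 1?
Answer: -523599252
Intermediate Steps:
(-12684 - 23322)*(16521 + (b - 18*110)) = (-12684 - 23322)*(16521 + (1 - 18*110)) = -36006*(16521 + (1 - 1980)) = -36006*(16521 - 1979) = -36006*14542 = -523599252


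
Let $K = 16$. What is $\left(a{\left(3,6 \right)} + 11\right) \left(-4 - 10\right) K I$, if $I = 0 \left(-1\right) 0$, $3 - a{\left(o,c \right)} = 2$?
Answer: $0$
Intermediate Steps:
$a{\left(o,c \right)} = 1$ ($a{\left(o,c \right)} = 3 - 2 = 1$)
$I = 0$ ($I = 0 \cdot 0 = 0$)
$\left(a{\left(3,6 \right)} + 11\right) \left(-4 - 10\right) K I = \left(1 + 11\right) \left(-4 - 10\right) 16 \cdot 0 = 12 \left(-14\right) 16 \cdot 0 = \left(-168\right) 16 \cdot 0 = \left(-2688\right) 0 = 0$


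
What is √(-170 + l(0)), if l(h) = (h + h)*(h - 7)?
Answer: I*√170 ≈ 13.038*I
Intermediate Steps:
l(h) = 2*h*(-7 + h) (l(h) = (2*h)*(-7 + h) = 2*h*(-7 + h))
√(-170 + l(0)) = √(-170 + 2*0*(-7 + 0)) = √(-170 + 2*0*(-7)) = √(-170 + 0) = √(-170) = I*√170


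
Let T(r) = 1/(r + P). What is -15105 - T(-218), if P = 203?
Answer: -226574/15 ≈ -15105.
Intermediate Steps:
T(r) = 1/(203 + r) (T(r) = 1/(r + 203) = 1/(203 + r))
-15105 - T(-218) = -15105 - 1/(203 - 218) = -15105 - 1/(-15) = -15105 - 1*(-1/15) = -15105 + 1/15 = -226574/15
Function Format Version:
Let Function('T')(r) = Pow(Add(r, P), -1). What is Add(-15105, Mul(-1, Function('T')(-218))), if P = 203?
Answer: Rational(-226574, 15) ≈ -15105.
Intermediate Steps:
Function('T')(r) = Pow(Add(203, r), -1) (Function('T')(r) = Pow(Add(r, 203), -1) = Pow(Add(203, r), -1))
Add(-15105, Mul(-1, Function('T')(-218))) = Add(-15105, Mul(-1, Pow(Add(203, -218), -1))) = Add(-15105, Mul(-1, Pow(-15, -1))) = Add(-15105, Mul(-1, Rational(-1, 15))) = Add(-15105, Rational(1, 15)) = Rational(-226574, 15)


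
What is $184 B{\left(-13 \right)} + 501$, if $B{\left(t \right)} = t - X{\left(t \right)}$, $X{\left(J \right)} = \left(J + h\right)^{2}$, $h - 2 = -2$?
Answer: $-32987$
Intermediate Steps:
$h = 0$ ($h = 2 - 2 = 0$)
$X{\left(J \right)} = J^{2}$ ($X{\left(J \right)} = \left(J + 0\right)^{2} = J^{2}$)
$B{\left(t \right)} = t - t^{2}$
$184 B{\left(-13 \right)} + 501 = 184 \left(- 13 \left(1 - -13\right)\right) + 501 = 184 \left(- 13 \left(1 + 13\right)\right) + 501 = 184 \left(\left(-13\right) 14\right) + 501 = 184 \left(-182\right) + 501 = -33488 + 501 = -32987$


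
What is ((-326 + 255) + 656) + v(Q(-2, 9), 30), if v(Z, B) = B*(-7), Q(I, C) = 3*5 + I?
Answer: 375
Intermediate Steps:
Q(I, C) = 15 + I
v(Z, B) = -7*B
((-326 + 255) + 656) + v(Q(-2, 9), 30) = ((-326 + 255) + 656) - 7*30 = (-71 + 656) - 210 = 585 - 210 = 375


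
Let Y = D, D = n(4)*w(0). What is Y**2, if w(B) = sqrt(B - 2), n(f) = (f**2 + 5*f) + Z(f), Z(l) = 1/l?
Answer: -21025/8 ≈ -2628.1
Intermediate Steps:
n(f) = 1/f + f**2 + 5*f (n(f) = (f**2 + 5*f) + 1/f = 1/f + f**2 + 5*f)
w(B) = sqrt(-2 + B)
D = 145*I*sqrt(2)/4 (D = ((1 + 4**2*(5 + 4))/4)*sqrt(-2 + 0) = ((1 + 16*9)/4)*sqrt(-2) = ((1 + 144)/4)*(I*sqrt(2)) = ((1/4)*145)*(I*sqrt(2)) = 145*(I*sqrt(2))/4 = 145*I*sqrt(2)/4 ≈ 51.265*I)
Y = 145*I*sqrt(2)/4 ≈ 51.265*I
Y**2 = (145*I*sqrt(2)/4)**2 = -21025/8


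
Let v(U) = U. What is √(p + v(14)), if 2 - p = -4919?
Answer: √4935 ≈ 70.250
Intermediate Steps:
p = 4921 (p = 2 - 1*(-4919) = 2 + 4919 = 4921)
√(p + v(14)) = √(4921 + 14) = √4935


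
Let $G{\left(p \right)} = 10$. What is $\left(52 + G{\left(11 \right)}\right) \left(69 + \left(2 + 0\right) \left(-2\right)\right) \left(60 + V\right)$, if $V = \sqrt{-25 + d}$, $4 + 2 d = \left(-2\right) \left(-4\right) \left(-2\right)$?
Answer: $241800 + 4030 i \sqrt{35} \approx 2.418 \cdot 10^{5} + 23842.0 i$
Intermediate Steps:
$d = -10$ ($d = -2 + \frac{\left(-2\right) \left(-4\right) \left(-2\right)}{2} = -2 + \frac{8 \left(-2\right)}{2} = -2 + \frac{1}{2} \left(-16\right) = -2 - 8 = -10$)
$V = i \sqrt{35}$ ($V = \sqrt{-25 - 10} = \sqrt{-35} = i \sqrt{35} \approx 5.9161 i$)
$\left(52 + G{\left(11 \right)}\right) \left(69 + \left(2 + 0\right) \left(-2\right)\right) \left(60 + V\right) = \left(52 + 10\right) \left(69 + \left(2 + 0\right) \left(-2\right)\right) \left(60 + i \sqrt{35}\right) = 62 \left(69 + 2 \left(-2\right)\right) \left(60 + i \sqrt{35}\right) = 62 \left(69 - 4\right) \left(60 + i \sqrt{35}\right) = 62 \cdot 65 \left(60 + i \sqrt{35}\right) = 62 \left(3900 + 65 i \sqrt{35}\right) = 241800 + 4030 i \sqrt{35}$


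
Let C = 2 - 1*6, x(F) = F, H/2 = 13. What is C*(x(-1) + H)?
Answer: -100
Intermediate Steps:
H = 26 (H = 2*13 = 26)
C = -4 (C = 2 - 6 = -4)
C*(x(-1) + H) = -4*(-1 + 26) = -4*25 = -100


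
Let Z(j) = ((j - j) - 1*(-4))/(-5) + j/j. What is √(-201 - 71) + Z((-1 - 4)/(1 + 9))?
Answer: ⅕ + 4*I*√17 ≈ 0.2 + 16.492*I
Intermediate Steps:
Z(j) = ⅕ (Z(j) = (0 + 4)*(-⅕) + 1 = 4*(-⅕) + 1 = -⅘ + 1 = ⅕)
√(-201 - 71) + Z((-1 - 4)/(1 + 9)) = √(-201 - 71) + ⅕ = √(-272) + ⅕ = 4*I*√17 + ⅕ = ⅕ + 4*I*√17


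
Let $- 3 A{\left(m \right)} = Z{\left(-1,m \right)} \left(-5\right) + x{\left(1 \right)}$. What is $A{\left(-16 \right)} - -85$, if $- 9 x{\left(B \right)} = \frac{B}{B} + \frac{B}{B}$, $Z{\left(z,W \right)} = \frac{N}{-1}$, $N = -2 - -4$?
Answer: $\frac{2207}{27} \approx 81.741$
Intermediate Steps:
$N = 2$ ($N = -2 + 4 = 2$)
$Z{\left(z,W \right)} = -2$ ($Z{\left(z,W \right)} = \frac{2}{-1} = 2 \left(-1\right) = -2$)
$x{\left(B \right)} = - \frac{2}{9}$ ($x{\left(B \right)} = - \frac{\frac{B}{B} + \frac{B}{B}}{9} = - \frac{1 + 1}{9} = \left(- \frac{1}{9}\right) 2 = - \frac{2}{9}$)
$A{\left(m \right)} = - \frac{88}{27}$ ($A{\left(m \right)} = - \frac{\left(-2\right) \left(-5\right) - \frac{2}{9}}{3} = - \frac{10 - \frac{2}{9}}{3} = \left(- \frac{1}{3}\right) \frac{88}{9} = - \frac{88}{27}$)
$A{\left(-16 \right)} - -85 = - \frac{88}{27} - -85 = - \frac{88}{27} + 85 = \frac{2207}{27}$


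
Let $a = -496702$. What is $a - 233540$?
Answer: $-730242$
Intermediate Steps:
$a - 233540 = -496702 - 233540 = -730242$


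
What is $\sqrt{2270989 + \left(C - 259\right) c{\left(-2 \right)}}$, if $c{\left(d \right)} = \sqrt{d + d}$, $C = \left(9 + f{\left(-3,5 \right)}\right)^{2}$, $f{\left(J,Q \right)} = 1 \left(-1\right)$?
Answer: $\sqrt{2270989 - 390 i} \approx 1507.0 - 0.13 i$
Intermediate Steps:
$f{\left(J,Q \right)} = -1$
$C = 64$ ($C = \left(9 - 1\right)^{2} = 8^{2} = 64$)
$c{\left(d \right)} = \sqrt{2} \sqrt{d}$ ($c{\left(d \right)} = \sqrt{2 d} = \sqrt{2} \sqrt{d}$)
$\sqrt{2270989 + \left(C - 259\right) c{\left(-2 \right)}} = \sqrt{2270989 + \left(64 - 259\right) \sqrt{2} \sqrt{-2}} = \sqrt{2270989 - 195 \sqrt{2} i \sqrt{2}} = \sqrt{2270989 - 195 \cdot 2 i} = \sqrt{2270989 - 390 i}$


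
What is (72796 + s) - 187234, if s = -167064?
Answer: -281502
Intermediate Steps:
(72796 + s) - 187234 = (72796 - 167064) - 187234 = -94268 - 187234 = -281502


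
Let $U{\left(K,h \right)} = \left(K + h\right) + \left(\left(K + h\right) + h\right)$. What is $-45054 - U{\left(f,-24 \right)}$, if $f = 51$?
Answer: $-45084$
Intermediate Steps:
$U{\left(K,h \right)} = 2 K + 3 h$ ($U{\left(K,h \right)} = \left(K + h\right) + \left(K + 2 h\right) = 2 K + 3 h$)
$-45054 - U{\left(f,-24 \right)} = -45054 - \left(2 \cdot 51 + 3 \left(-24\right)\right) = -45054 - \left(102 - 72\right) = -45054 - 30 = -45084$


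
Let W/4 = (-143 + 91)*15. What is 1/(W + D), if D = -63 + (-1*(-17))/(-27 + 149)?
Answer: -122/388309 ≈ -0.00031418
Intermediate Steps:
W = -3120 (W = 4*((-143 + 91)*15) = 4*(-52*15) = 4*(-780) = -3120)
D = -7669/122 (D = -63 + 17/122 = -7669/122 ≈ -62.861)
1/(W + D) = 1/(-3120 - 7669/122) = 1/(-388309/122) = -122/388309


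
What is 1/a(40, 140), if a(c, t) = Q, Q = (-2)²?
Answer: ¼ ≈ 0.25000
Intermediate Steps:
Q = 4
a(c, t) = 4
1/a(40, 140) = 1/4 = ¼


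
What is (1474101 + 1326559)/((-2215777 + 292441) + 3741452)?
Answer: 700165/454529 ≈ 1.5404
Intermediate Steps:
(1474101 + 1326559)/((-2215777 + 292441) + 3741452) = 2800660/(-1923336 + 3741452) = 2800660/1818116 = 2800660*(1/1818116) = 700165/454529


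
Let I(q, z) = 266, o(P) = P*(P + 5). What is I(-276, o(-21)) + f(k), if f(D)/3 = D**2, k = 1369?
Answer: 5622749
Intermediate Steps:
f(D) = 3*D**2
o(P) = P*(5 + P)
I(-276, o(-21)) + f(k) = 266 + 3*1369**2 = 266 + 3*1874161 = 266 + 5622483 = 5622749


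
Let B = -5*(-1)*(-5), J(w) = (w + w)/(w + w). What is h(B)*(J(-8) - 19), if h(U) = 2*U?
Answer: 900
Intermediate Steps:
J(w) = 1 (J(w) = (2*w)/((2*w)) = (2*w)*(1/(2*w)) = 1)
B = -25 (B = 5*(-5) = -25)
h(B)*(J(-8) - 19) = (2*(-25))*(1 - 19) = -50*(-18) = 900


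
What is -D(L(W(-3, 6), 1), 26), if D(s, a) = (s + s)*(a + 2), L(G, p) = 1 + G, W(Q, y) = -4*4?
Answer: 840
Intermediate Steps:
W(Q, y) = -16
D(s, a) = 2*s*(2 + a) (D(s, a) = (2*s)*(2 + a) = 2*s*(2 + a))
-D(L(W(-3, 6), 1), 26) = -2*(1 - 16)*(2 + 26) = -2*(-15)*28 = -1*(-840) = 840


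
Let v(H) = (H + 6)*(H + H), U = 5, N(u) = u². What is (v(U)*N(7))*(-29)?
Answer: -156310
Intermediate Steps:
v(H) = 2*H*(6 + H) (v(H) = (6 + H)*(2*H) = 2*H*(6 + H))
(v(U)*N(7))*(-29) = ((2*5*(6 + 5))*7²)*(-29) = ((2*5*11)*49)*(-29) = (110*49)*(-29) = 5390*(-29) = -156310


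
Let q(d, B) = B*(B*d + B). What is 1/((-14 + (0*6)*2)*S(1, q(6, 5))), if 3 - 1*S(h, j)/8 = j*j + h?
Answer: 1/3429776 ≈ 2.9156e-7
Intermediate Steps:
q(d, B) = B*(B + B*d)
S(h, j) = 24 - 8*h - 8*j² (S(h, j) = 24 - 8*(j*j + h) = 24 - 8*(j² + h) = 24 - 8*(h + j²) = 24 + (-8*h - 8*j²) = 24 - 8*h - 8*j²)
1/((-14 + (0*6)*2)*S(1, q(6, 5))) = 1/((-14 + (0*6)*2)*(24 - 8*1 - 8*625*(1 + 6)²)) = 1/((-14 + 0*2)*(24 - 8 - 8*(25*7)²)) = 1/((-14 + 0)*(24 - 8 - 8*175²)) = 1/(-14*(24 - 8 - 8*30625)) = 1/(-14*(24 - 8 - 245000)) = 1/(-14*(-244984)) = 1/3429776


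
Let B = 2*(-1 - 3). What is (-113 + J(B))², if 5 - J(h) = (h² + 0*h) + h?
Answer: 26896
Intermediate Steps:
B = -8 (B = 2*(-4) = -8)
J(h) = 5 - h - h² (J(h) = 5 - ((h² + 0*h) + h) = 5 - ((h² + 0) + h) = 5 - (h² + h) = 5 - (h + h²) = 5 + (-h - h²) = 5 - h - h²)
(-113 + J(B))² = (-113 + (5 - 1*(-8) - 1*(-8)²))² = (-113 + (5 + 8 - 1*64))² = (-113 + (5 + 8 - 64))² = (-113 - 51)² = (-164)² = 26896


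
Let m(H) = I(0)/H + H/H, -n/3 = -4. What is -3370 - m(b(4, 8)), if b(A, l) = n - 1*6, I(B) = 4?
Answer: -10115/3 ≈ -3371.7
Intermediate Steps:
n = 12 (n = -3*(-4) = 12)
b(A, l) = 6 (b(A, l) = 12 - 1*6 = 12 - 6 = 6)
m(H) = 1 + 4/H (m(H) = 4/H + H/H = 4/H + 1 = 1 + 4/H)
-3370 - m(b(4, 8)) = -3370 - (4 + 6)/6 = -3370 - 10/6 = -3370 - 1*5/3 = -3370 - 5/3 = -10115/3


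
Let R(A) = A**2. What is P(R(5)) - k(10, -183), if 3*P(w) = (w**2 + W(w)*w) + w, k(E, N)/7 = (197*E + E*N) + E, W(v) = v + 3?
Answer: -600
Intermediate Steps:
W(v) = 3 + v
k(E, N) = 1386*E + 7*E*N (k(E, N) = 7*((197*E + E*N) + E) = 7*(198*E + E*N) = 1386*E + 7*E*N)
P(w) = w/3 + w**2/3 + w*(3 + w)/3 (P(w) = ((w**2 + (3 + w)*w) + w)/3 = ((w**2 + w*(3 + w)) + w)/3 = (w + w**2 + w*(3 + w))/3 = w/3 + w**2/3 + w*(3 + w)/3)
P(R(5)) - k(10, -183) = (2/3)*5**2*(2 + 5**2) - 7*10*(198 - 183) = (2/3)*25*(2 + 25) - 7*10*15 = (2/3)*25*27 - 1*1050 = 450 - 1050 = -600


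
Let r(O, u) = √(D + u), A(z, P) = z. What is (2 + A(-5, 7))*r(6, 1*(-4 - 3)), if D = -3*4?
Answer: -3*I*√19 ≈ -13.077*I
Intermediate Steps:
D = -12
r(O, u) = √(-12 + u)
(2 + A(-5, 7))*r(6, 1*(-4 - 3)) = (2 - 5)*√(-12 + 1*(-4 - 3)) = -3*√(-12 + 1*(-7)) = -3*√(-12 - 7) = -3*I*√19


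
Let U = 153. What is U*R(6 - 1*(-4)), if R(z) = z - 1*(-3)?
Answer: 1989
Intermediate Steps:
R(z) = 3 + z (R(z) = z + 3 = 3 + z)
U*R(6 - 1*(-4)) = 153*(3 + (6 - 1*(-4))) = 153*(3 + (6 + 4)) = 153*(3 + 10) = 153*13 = 1989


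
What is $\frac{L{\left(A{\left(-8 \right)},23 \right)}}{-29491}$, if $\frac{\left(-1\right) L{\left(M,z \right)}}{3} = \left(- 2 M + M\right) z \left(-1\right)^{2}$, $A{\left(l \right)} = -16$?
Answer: $\frac{1104}{29491} \approx 0.037435$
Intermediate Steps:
$L{\left(M,z \right)} = 3 M z$ ($L{\left(M,z \right)} = - 3 \left(- 2 M + M\right) z \left(-1\right)^{2} = - 3 - M z 1 = - 3 \left(- M z\right) = 3 M z$)
$\frac{L{\left(A{\left(-8 \right)},23 \right)}}{-29491} = \frac{3 \left(-16\right) 23}{-29491} = \left(-1104\right) \left(- \frac{1}{29491}\right) = \frac{1104}{29491}$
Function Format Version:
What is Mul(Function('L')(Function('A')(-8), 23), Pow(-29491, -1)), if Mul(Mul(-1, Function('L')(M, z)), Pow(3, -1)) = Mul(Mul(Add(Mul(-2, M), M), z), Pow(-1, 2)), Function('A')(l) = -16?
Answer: Rational(1104, 29491) ≈ 0.037435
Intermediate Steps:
Function('L')(M, z) = Mul(3, M, z) (Function('L')(M, z) = Mul(-3, Mul(Mul(Add(Mul(-2, M), M), z), Pow(-1, 2))) = Mul(-3, Mul(Mul(Mul(-1, M), z), 1)) = Mul(-3, Mul(Mul(-1, M, z), 1)) = Mul(-3, Mul(-1, M, z)) = Mul(3, M, z))
Mul(Function('L')(Function('A')(-8), 23), Pow(-29491, -1)) = Mul(Mul(3, -16, 23), Pow(-29491, -1)) = Mul(-1104, Rational(-1, 29491)) = Rational(1104, 29491)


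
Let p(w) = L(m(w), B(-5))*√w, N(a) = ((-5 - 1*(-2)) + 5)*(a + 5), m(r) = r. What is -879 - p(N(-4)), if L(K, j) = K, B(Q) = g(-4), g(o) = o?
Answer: -879 - 2*√2 ≈ -881.83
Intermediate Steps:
B(Q) = -4
N(a) = 10 + 2*a (N(a) = ((-5 + 2) + 5)*(5 + a) = (-3 + 5)*(5 + a) = 2*(5 + a) = 10 + 2*a)
p(w) = w^(3/2) (p(w) = w*√w = w^(3/2))
-879 - p(N(-4)) = -879 - (10 + 2*(-4))^(3/2) = -879 - (10 - 8)^(3/2) = -879 - 2^(3/2) = -879 - 2*√2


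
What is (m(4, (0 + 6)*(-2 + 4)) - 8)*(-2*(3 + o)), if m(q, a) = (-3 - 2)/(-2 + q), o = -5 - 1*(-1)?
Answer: -21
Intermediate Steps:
o = -4 (o = -5 + 1 = -4)
m(q, a) = -5/(-2 + q)
(m(4, (0 + 6)*(-2 + 4)) - 8)*(-2*(3 + o)) = (-5/(-2 + 4) - 8)*(-2*(3 - 4)) = (-5/2 - 8)*(-2*(-1)) = (-5*½ - 8)*2 = (-5/2 - 8)*2 = -21/2*2 = -21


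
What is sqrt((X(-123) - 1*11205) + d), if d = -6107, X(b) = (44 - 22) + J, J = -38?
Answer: 76*I*sqrt(3) ≈ 131.64*I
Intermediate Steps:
X(b) = -16 (X(b) = (44 - 22) - 38 = 22 - 38 = -16)
sqrt((X(-123) - 1*11205) + d) = sqrt((-16 - 1*11205) - 6107) = sqrt((-16 - 11205) - 6107) = sqrt(-11221 - 6107) = sqrt(-17328) = 76*I*sqrt(3)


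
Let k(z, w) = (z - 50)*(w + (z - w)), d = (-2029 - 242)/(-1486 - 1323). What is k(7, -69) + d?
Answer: -843238/2809 ≈ -300.19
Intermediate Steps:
d = 2271/2809 (d = -2271/(-2809) = -2271*(-1/2809) = 2271/2809 ≈ 0.80847)
k(z, w) = z*(-50 + z) (k(z, w) = (-50 + z)*z = z*(-50 + z))
k(7, -69) + d = 7*(-50 + 7) + 2271/2809 = 7*(-43) + 2271/2809 = -301 + 2271/2809 = -843238/2809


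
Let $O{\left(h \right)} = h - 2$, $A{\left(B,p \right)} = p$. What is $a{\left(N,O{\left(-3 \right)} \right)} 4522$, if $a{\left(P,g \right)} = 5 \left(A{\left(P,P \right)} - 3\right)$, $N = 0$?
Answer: $-67830$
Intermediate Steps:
$O{\left(h \right)} = -2 + h$ ($O{\left(h \right)} = h - 2 = -2 + h$)
$a{\left(P,g \right)} = -15 + 5 P$ ($a{\left(P,g \right)} = 5 \left(P - 3\right) = 5 \left(-3 + P\right) = -15 + 5 P$)
$a{\left(N,O{\left(-3 \right)} \right)} 4522 = \left(-15 + 5 \cdot 0\right) 4522 = \left(-15 + 0\right) 4522 = \left(-15\right) 4522 = -67830$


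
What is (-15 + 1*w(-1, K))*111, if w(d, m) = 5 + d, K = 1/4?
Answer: -1221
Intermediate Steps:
K = ¼ ≈ 0.25000
(-15 + 1*w(-1, K))*111 = (-15 + 1*(5 - 1))*111 = (-15 + 1*4)*111 = (-15 + 4)*111 = -11*111 = -1221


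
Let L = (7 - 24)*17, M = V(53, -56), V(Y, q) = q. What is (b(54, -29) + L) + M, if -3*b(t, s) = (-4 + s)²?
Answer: -708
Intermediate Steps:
b(t, s) = -(-4 + s)²/3
M = -56
L = -289 (L = -17*17 = -289)
(b(54, -29) + L) + M = (-(-4 - 29)²/3 - 289) - 56 = (-⅓*(-33)² - 289) - 56 = (-⅓*1089 - 289) - 56 = (-363 - 289) - 56 = -652 - 56 = -708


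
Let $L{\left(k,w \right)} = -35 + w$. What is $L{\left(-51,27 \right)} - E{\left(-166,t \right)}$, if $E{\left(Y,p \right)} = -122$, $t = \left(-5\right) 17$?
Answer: $114$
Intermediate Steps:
$t = -85$
$L{\left(-51,27 \right)} - E{\left(-166,t \right)} = \left(-35 + 27\right) - -122 = -8 + 122 = 114$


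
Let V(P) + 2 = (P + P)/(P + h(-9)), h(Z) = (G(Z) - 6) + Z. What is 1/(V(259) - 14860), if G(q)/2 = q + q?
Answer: -104/1545389 ≈ -6.7297e-5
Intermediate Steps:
G(q) = 4*q (G(q) = 2*(q + q) = 2*(2*q) = 4*q)
h(Z) = -6 + 5*Z (h(Z) = (4*Z - 6) + Z = (-6 + 4*Z) + Z = -6 + 5*Z)
V(P) = -2 + 2*P/(-51 + P) (V(P) = -2 + (P + P)/(P + (-6 + 5*(-9))) = -2 + (2*P)/(P + (-6 - 45)) = -2 + (2*P)/(P - 51) = -2 + (2*P)/(-51 + P) = -2 + 2*P/(-51 + P))
1/(V(259) - 14860) = 1/(102/(-51 + 259) - 14860) = 1/(102/208 - 14860) = 1/(102*(1/208) - 14860) = 1/(51/104 - 14860) = 1/(-1545389/104) = -104/1545389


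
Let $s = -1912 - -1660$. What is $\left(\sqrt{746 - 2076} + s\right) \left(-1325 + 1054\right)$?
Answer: $68292 - 271 i \sqrt{1330} \approx 68292.0 - 9883.1 i$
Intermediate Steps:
$s = -252$ ($s = -1912 + 1660 = -252$)
$\left(\sqrt{746 - 2076} + s\right) \left(-1325 + 1054\right) = \left(\sqrt{746 - 2076} - 252\right) \left(-1325 + 1054\right) = \left(\sqrt{-1330} - 252\right) \left(-271\right) = \left(i \sqrt{1330} - 252\right) \left(-271\right) = \left(-252 + i \sqrt{1330}\right) \left(-271\right) = 68292 - 271 i \sqrt{1330}$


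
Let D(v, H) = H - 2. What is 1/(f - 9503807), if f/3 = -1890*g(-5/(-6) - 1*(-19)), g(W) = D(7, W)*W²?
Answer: -4/197114063 ≈ -2.0293e-8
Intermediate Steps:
D(v, H) = -2 + H
g(W) = W²*(-2 + W) (g(W) = (-2 + W)*W² = W²*(-2 + W))
f = -159098835/4 (f = 3*(-1890*(-5/(-6) - 1*(-19))²*(-2 + (-5/(-6) - 1*(-19)))) = 3*(-1890*(-5*(-⅙) + 19)²*(-2 + (-5*(-⅙) + 19))) = 3*(-1890*(⅚ + 19)²*(-2 + (⅚ + 19))) = 3*(-1890*(119/6)²*(-2 + 119/6)) = 3*(-1486905*107/(2*6)) = 3*(-1890*1515227/216) = 3*(-53032945/4) = -159098835/4 ≈ -3.9775e+7)
1/(f - 9503807) = 1/(-159098835/4 - 9503807) = 1/(-197114063/4) = -4/197114063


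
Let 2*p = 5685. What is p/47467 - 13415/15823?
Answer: -1183585855/1502140682 ≈ -0.78793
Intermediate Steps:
p = 5685/2 (p = (½)*5685 = 5685/2 ≈ 2842.5)
p/47467 - 13415/15823 = (5685/2)/47467 - 13415/15823 = (5685/2)*(1/47467) - 13415*1/15823 = 5685/94934 - 13415/15823 = -1183585855/1502140682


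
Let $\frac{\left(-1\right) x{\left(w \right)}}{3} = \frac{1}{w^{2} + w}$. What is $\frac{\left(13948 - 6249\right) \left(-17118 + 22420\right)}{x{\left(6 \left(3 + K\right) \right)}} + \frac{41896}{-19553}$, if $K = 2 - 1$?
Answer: $- \frac{159631075280696}{19553} \approx -8.164 \cdot 10^{9}$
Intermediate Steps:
$K = 1$
$x{\left(w \right)} = - \frac{3}{w + w^{2}}$ ($x{\left(w \right)} = - \frac{3}{w^{2} + w} = - \frac{3}{w + w^{2}}$)
$\frac{\left(13948 - 6249\right) \left(-17118 + 22420\right)}{x{\left(6 \left(3 + K\right) \right)}} + \frac{41896}{-19553} = \frac{\left(13948 - 6249\right) \left(-17118 + 22420\right)}{\left(-3\right) \frac{1}{6 \left(3 + 1\right)} \frac{1}{1 + 6 \left(3 + 1\right)}} + \frac{41896}{-19553} = \frac{7699 \cdot 5302}{\left(-3\right) \frac{1}{6 \cdot 4} \frac{1}{1 + 6 \cdot 4}} + 41896 \left(- \frac{1}{19553}\right) = \frac{40820098}{\left(-3\right) \frac{1}{24} \frac{1}{1 + 24}} - \frac{41896}{19553} = \frac{40820098}{\left(-3\right) \frac{1}{24} \cdot \frac{1}{25}} - \frac{41896}{19553} = \frac{40820098}{- \frac{1}{200}} - \frac{41896}{19553} = 40820098 \left(-200\right) - \frac{41896}{19553} = -8164019600 - \frac{41896}{19553} = - \frac{159631075280696}{19553}$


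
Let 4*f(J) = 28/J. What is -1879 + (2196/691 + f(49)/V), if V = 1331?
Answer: -12076629490/6438047 ≈ -1875.8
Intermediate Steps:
f(J) = 7/J (f(J) = (28/J)/4 = 7/J)
-1879 + (2196/691 + f(49)/V) = -1879 + (2196/691 + (7/49)/1331) = -1879 + (2196*(1/691) + (7*(1/49))*(1/1331)) = -1879 + (2196/691 + (1/7)*(1/1331)) = -1879 + (2196/691 + 1/9317) = -1879 + 20460823/6438047 = -12076629490/6438047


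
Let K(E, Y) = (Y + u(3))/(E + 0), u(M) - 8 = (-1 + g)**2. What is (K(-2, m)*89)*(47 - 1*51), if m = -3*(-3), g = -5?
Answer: 9434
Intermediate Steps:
u(M) = 44 (u(M) = 8 + (-1 - 5)**2 = 8 + (-6)**2 = 8 + 36 = 44)
m = 9
K(E, Y) = (44 + Y)/E (K(E, Y) = (Y + 44)/(E + 0) = (44 + Y)/E)
(K(-2, m)*89)*(47 - 1*51) = (((44 + 9)/(-2))*89)*(47 - 1*51) = (-1/2*53*89)*(47 - 51) = -53/2*89*(-4) = -4717/2*(-4) = 9434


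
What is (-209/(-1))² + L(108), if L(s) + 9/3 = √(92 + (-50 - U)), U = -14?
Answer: 43678 + 2*√14 ≈ 43686.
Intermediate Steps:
L(s) = -3 + 2*√14 (L(s) = -3 + √(92 + (-50 - 1*(-14))) = -3 + √(92 + (-50 + 14)) = -3 + √(92 - 36) = -3 + √56 = -3 + 2*√14)
(-209/(-1))² + L(108) = (-209/(-1))² + (-3 + 2*√14) = (-209*(-1))² + (-3 + 2*√14) = 209² + (-3 + 2*√14) = 43681 + (-3 + 2*√14) = 43678 + 2*√14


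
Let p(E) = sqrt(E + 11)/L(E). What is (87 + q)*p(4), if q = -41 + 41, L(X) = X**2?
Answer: 87*sqrt(15)/16 ≈ 21.059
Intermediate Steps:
p(E) = sqrt(11 + E)/E**2 (p(E) = sqrt(E + 11)/(E**2) = sqrt(11 + E)/E**2)
q = 0
(87 + q)*p(4) = (87 + 0)*(sqrt(11 + 4)/4**2) = 87*(sqrt(15)/16) = 87*sqrt(15)/16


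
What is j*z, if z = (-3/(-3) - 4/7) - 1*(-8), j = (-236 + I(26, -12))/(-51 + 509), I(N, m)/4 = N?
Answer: -3894/1603 ≈ -2.4292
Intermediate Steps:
I(N, m) = 4*N
j = -66/229 (j = (-236 + 4*26)/(-51 + 509) = (-236 + 104)/458 = -132*1/458 = -66/229 ≈ -0.28821)
z = 59/7 (z = (-3*(-⅓) - 4*⅐) + 8 = (1 - 4/7) + 8 = 3/7 + 8 = 59/7 ≈ 8.4286)
j*z = -66/229*59/7 = -3894/1603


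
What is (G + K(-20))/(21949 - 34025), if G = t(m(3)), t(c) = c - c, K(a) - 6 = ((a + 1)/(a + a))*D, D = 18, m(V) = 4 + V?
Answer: -291/241520 ≈ -0.0012049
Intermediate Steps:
K(a) = 6 + 9*(1 + a)/a (K(a) = 6 + ((a + 1)/(a + a))*18 = 6 + ((1 + a)/((2*a)))*18 = 6 + ((1 + a)*(1/(2*a)))*18 = 6 + ((1 + a)/(2*a))*18 = 6 + 9*(1 + a)/a)
t(c) = 0
G = 0
(G + K(-20))/(21949 - 34025) = (0 + (15 + 9/(-20)))/(21949 - 34025) = (0 + (15 + 9*(-1/20)))/(-12076) = (0 + (15 - 9/20))*(-1/12076) = (0 + 291/20)*(-1/12076) = (291/20)*(-1/12076) = -291/241520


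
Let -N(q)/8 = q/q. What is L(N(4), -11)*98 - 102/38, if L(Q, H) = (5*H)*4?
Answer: -409691/19 ≈ -21563.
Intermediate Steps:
N(q) = -8 (N(q) = -8*q/q = -8*1 = -8)
L(Q, H) = 20*H
L(N(4), -11)*98 - 102/38 = (20*(-11))*98 - 102/38 = -220*98 - 102*1/38 = -21560 - 51/19 = -409691/19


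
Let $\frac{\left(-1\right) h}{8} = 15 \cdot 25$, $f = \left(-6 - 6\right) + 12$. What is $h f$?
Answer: $0$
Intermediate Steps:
$f = 0$ ($f = -12 + 12 = 0$)
$h = -3000$ ($h = - 8 \cdot 15 \cdot 25 = \left(-8\right) 375 = -3000$)
$h f = \left(-3000\right) 0 = 0$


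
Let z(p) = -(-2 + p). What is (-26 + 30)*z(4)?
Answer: -8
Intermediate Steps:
z(p) = 2 - p
(-26 + 30)*z(4) = (-26 + 30)*(2 - 1*4) = 4*(2 - 4) = 4*(-2) = -8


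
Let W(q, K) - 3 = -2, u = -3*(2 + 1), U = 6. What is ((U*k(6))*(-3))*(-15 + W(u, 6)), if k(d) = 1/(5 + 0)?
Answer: 252/5 ≈ 50.400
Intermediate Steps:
k(d) = 1/5
u = -9 (u = -3*3 = -9)
W(q, K) = 1 (W(q, K) = 3 - 2 = 1)
((U*k(6))*(-3))*(-15 + W(u, 6)) = ((6*(1/5))*(-3))*(-15 + 1) = ((6/5)*(-3))*(-14) = -18/5*(-14) = 252/5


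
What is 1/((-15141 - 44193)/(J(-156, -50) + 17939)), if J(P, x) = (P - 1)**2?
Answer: -7098/9889 ≈ -0.71777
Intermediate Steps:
J(P, x) = (-1 + P)**2
1/((-15141 - 44193)/(J(-156, -50) + 17939)) = 1/((-15141 - 44193)/((-1 - 156)**2 + 17939)) = 1/(-59334/((-157)**2 + 17939)) = 1/(-59334/(24649 + 17939)) = 1/(-59334/42588) = 1/(-59334*1/42588) = 1/(-9889/7098) = -7098/9889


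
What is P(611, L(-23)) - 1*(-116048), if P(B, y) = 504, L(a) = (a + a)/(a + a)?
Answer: 116552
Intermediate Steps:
L(a) = 1 (L(a) = (2*a)/((2*a)) = (2*a)*(1/(2*a)) = 1)
P(611, L(-23)) - 1*(-116048) = 504 - 1*(-116048) = 504 + 116048 = 116552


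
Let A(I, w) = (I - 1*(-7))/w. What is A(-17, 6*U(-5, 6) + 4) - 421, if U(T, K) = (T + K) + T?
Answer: -841/2 ≈ -420.50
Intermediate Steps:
U(T, K) = K + 2*T (U(T, K) = (K + T) + T = K + 2*T)
A(I, w) = (7 + I)/w (A(I, w) = (I + 7)/w = (7 + I)/w)
A(-17, 6*U(-5, 6) + 4) - 421 = (7 - 17)/(6*(6 + 2*(-5)) + 4) - 421 = -10/(6*(6 - 10) + 4) - 421 = -10/(6*(-4) + 4) - 421 = -10/(-24 + 4) - 421 = -10/(-20) - 421 = -1/20*(-10) - 421 = ½ - 421 = -841/2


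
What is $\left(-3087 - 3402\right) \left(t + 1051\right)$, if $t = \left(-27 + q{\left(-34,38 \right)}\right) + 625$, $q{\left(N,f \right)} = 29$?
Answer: $-10888542$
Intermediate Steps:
$t = 627$ ($t = \left(-27 + 29\right) + 625 = 2 + 625 = 627$)
$\left(-3087 - 3402\right) \left(t + 1051\right) = \left(-3087 - 3402\right) \left(627 + 1051\right) = \left(-3087 - 3402\right) 1678 = \left(-6489\right) 1678 = -10888542$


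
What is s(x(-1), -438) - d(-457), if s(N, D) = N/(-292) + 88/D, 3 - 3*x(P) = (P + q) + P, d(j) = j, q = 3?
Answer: 200077/438 ≈ 456.80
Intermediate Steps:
x(P) = -2*P/3 (x(P) = 1 - ((P + 3) + P)/3 = 1 - ((3 + P) + P)/3 = 1 - (3 + 2*P)/3 = 1 + (-1 - 2*P/3) = -2*P/3)
s(N, D) = 88/D - N/292 (s(N, D) = N*(-1/292) + 88/D = -N/292 + 88/D = 88/D - N/292)
s(x(-1), -438) - d(-457) = (88/(-438) - (-1)*(-1)/438) - 1*(-457) = (88*(-1/438) - 1/292*2/3) + 457 = (-44/219 - 1/438) + 457 = -89/438 + 457 = 200077/438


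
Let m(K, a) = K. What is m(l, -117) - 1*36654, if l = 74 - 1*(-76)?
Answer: -36504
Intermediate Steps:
l = 150 (l = 74 + 76 = 150)
m(l, -117) - 1*36654 = 150 - 1*36654 = 150 - 36654 = -36504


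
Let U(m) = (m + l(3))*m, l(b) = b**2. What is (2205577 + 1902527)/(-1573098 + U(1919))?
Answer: 2054052/1063367 ≈ 1.9316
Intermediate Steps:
U(m) = m*(9 + m) (U(m) = (m + 3**2)*m = (m + 9)*m = (9 + m)*m = m*(9 + m))
(2205577 + 1902527)/(-1573098 + U(1919)) = (2205577 + 1902527)/(-1573098 + 1919*(9 + 1919)) = 4108104/(-1573098 + 1919*1928) = 4108104/(-1573098 + 3699832) = 4108104/2126734 = 4108104*(1/2126734) = 2054052/1063367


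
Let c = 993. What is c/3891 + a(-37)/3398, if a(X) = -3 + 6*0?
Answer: 1120847/4407206 ≈ 0.25432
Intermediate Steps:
a(X) = -3 (a(X) = -3 + 0 = -3)
c/3891 + a(-37)/3398 = 993/3891 - 3/3398 = 993*(1/3891) - 3*1/3398 = 331/1297 - 3/3398 = 1120847/4407206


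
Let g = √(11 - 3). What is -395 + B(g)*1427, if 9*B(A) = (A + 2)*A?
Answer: 7861/9 + 5708*√2/9 ≈ 1770.4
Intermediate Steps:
g = 2*√2 (g = √8 = 2*√2 ≈ 2.8284)
B(A) = A*(2 + A)/9 (B(A) = ((A + 2)*A)/9 = ((2 + A)*A)/9 = (A*(2 + A))/9 = A*(2 + A)/9)
-395 + B(g)*1427 = -395 + ((2*√2)*(2 + 2*√2)/9)*1427 = -395 + (2*√2*(2 + 2*√2)/9)*1427 = -395 + 2854*√2*(2 + 2*√2)/9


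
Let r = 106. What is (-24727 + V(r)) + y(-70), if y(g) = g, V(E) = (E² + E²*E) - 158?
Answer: 1177297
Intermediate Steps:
V(E) = -158 + E² + E³ (V(E) = (E² + E³) - 158 = -158 + E² + E³)
(-24727 + V(r)) + y(-70) = (-24727 + (-158 + 106² + 106³)) - 70 = (-24727 + (-158 + 11236 + 1191016)) - 70 = (-24727 + 1202094) - 70 = 1177367 - 70 = 1177297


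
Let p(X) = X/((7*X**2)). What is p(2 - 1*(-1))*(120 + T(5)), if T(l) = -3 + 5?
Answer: 122/21 ≈ 5.8095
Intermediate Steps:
T(l) = 2
p(X) = 1/(7*X) (p(X) = (1/(7*X**2))*X = 1/(7*X))
p(2 - 1*(-1))*(120 + T(5)) = (1/(7*(2 - 1*(-1))))*(120 + 2) = (1/(7*(2 + 1)))*122 = ((1/7)/3)*122 = ((1/7)*(1/3))*122 = (1/21)*122 = 122/21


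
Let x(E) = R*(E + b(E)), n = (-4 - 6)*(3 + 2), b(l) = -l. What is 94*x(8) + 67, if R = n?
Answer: 67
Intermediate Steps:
n = -50 (n = -10*5 = -50)
R = -50
x(E) = 0 (x(E) = -50*(E - E) = -50*0 = 0)
94*x(8) + 67 = 94*0 + 67 = 0 + 67 = 67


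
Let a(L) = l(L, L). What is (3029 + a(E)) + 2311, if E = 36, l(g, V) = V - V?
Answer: 5340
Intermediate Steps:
l(g, V) = 0
a(L) = 0
(3029 + a(E)) + 2311 = (3029 + 0) + 2311 = 3029 + 2311 = 5340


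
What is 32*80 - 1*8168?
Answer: -5608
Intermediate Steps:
32*80 - 1*8168 = 2560 - 8168 = -5608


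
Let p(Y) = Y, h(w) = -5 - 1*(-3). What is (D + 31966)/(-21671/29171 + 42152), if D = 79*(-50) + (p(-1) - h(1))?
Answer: 817283907/1229594321 ≈ 0.66468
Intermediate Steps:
h(w) = -2 (h(w) = -5 + 3 = -2)
D = -3949 (D = 79*(-50) + (-1 - 1*(-2)) = -3950 + (-1 + 2) = -3950 + 1 = -3949)
(D + 31966)/(-21671/29171 + 42152) = (-3949 + 31966)/(-21671/29171 + 42152) = 28017/(-21671*1/29171 + 42152) = 28017/(-21671/29171 + 42152) = 28017/(1229594321/29171) = 28017*(29171/1229594321) = 817283907/1229594321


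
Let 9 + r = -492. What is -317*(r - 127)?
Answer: 199076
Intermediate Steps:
r = -501 (r = -9 - 492 = -501)
-317*(r - 127) = -317*(-501 - 127) = -317*(-628) = 199076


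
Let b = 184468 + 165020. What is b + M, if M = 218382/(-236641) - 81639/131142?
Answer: 3615271253204631/10344524674 ≈ 3.4949e+5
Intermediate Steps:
b = 349488
M = -15986062281/10344524674 (M = 218382*(-1/236641) - 81639*1/131142 = -218382/236641 - 27213/43714 = -15986062281/10344524674 ≈ -1.5454)
b + M = 349488 - 15986062281/10344524674 = 3615271253204631/10344524674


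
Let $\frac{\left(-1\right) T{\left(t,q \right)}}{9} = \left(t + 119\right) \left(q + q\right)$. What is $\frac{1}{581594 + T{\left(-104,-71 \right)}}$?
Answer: $\frac{1}{600764} \approx 1.6645 \cdot 10^{-6}$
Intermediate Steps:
$T{\left(t,q \right)} = - 18 q \left(119 + t\right)$ ($T{\left(t,q \right)} = - 9 \left(t + 119\right) \left(q + q\right) = - 9 \left(119 + t\right) 2 q = - 9 \cdot 2 q \left(119 + t\right) = - 18 q \left(119 + t\right)$)
$\frac{1}{581594 + T{\left(-104,-71 \right)}} = \frac{1}{581594 - - 1278 \left(119 - 104\right)} = \frac{1}{581594 - \left(-1278\right) 15} = \frac{1}{581594 + 19170} = \frac{1}{600764}$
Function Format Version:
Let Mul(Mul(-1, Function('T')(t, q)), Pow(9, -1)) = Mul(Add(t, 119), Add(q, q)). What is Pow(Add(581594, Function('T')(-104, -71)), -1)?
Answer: Rational(1, 600764) ≈ 1.6645e-6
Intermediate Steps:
Function('T')(t, q) = Mul(-18, q, Add(119, t)) (Function('T')(t, q) = Mul(-9, Mul(Add(t, 119), Add(q, q))) = Mul(-9, Mul(Add(119, t), Mul(2, q))) = Mul(-9, Mul(2, q, Add(119, t))) = Mul(-18, q, Add(119, t)))
Pow(Add(581594, Function('T')(-104, -71)), -1) = Pow(Add(581594, Mul(-18, -71, Add(119, -104))), -1) = Pow(Add(581594, Mul(-18, -71, 15)), -1) = Pow(Add(581594, 19170), -1) = Pow(600764, -1) = Rational(1, 600764)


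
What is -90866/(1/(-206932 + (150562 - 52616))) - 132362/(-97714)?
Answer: 483836825561913/48857 ≈ 9.9031e+9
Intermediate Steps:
-90866/(1/(-206932 + (150562 - 52616))) - 132362/(-97714) = -90866/(1/(-206932 + 97946)) - 132362*(-1/97714) = -90866/(1/(-108986)) + 66181/48857 = -90866/(-1/108986) + 66181/48857 = -90866*(-108986) + 66181/48857 = 9903121876 + 66181/48857 = 483836825561913/48857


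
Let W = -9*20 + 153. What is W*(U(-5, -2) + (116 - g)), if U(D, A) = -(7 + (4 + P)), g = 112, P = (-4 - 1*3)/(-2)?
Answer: 567/2 ≈ 283.50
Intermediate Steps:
P = 7/2 (P = (-4 - 3)*(-½) = -7*(-½) = 7/2 ≈ 3.5000)
W = -27 (W = -180 + 153 = -27)
U(D, A) = -29/2 (U(D, A) = -(7 + (4 + 7/2)) = -(7 + 15/2) = -1*29/2 = -29/2)
W*(U(-5, -2) + (116 - g)) = -27*(-29/2 + (116 - 1*112)) = -27*(-29/2 + (116 - 112)) = -27*(-29/2 + 4) = -27*(-21/2) = 567/2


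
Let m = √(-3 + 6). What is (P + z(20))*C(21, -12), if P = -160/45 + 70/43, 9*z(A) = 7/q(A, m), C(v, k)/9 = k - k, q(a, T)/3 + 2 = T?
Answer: 0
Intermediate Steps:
m = √3 ≈ 1.7320
q(a, T) = -6 + 3*T
C(v, k) = 0 (C(v, k) = 9*(k - k) = 9*0 = 0)
z(A) = 7/(9*(-6 + 3*√3)) (z(A) = (7/(-6 + 3*√3))/9 = 7/(9*(-6 + 3*√3)))
P = -746/387 (P = -160*1/45 + 70*(1/43) = -32/9 + 70/43 = -746/387 ≈ -1.9276)
(P + z(20))*C(21, -12) = (-746/387 + (-14/27 - 7*√3/27))*0 = (-2840/1161 - 7*√3/27)*0 = 0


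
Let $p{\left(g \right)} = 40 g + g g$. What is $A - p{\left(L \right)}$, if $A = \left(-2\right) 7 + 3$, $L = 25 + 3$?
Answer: $-1915$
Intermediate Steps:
$L = 28$
$p{\left(g \right)} = g^{2} + 40 g$ ($p{\left(g \right)} = 40 g + g^{2} = g^{2} + 40 g$)
$A = -11$ ($A = -14 + 3 = -11$)
$A - p{\left(L \right)} = -11 - 28 \left(40 + 28\right) = -11 - 28 \cdot 68 = -11 - 1904 = -1915$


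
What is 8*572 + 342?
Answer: 4918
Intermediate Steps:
8*572 + 342 = 4576 + 342 = 4918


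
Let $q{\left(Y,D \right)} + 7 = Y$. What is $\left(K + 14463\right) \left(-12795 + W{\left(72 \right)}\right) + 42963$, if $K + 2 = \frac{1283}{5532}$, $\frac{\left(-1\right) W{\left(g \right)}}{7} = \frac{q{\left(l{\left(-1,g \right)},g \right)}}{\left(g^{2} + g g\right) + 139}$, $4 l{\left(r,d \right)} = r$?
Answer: $- \frac{6144229379583521}{33214128} \approx -1.8499 \cdot 10^{8}$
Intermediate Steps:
$l{\left(r,d \right)} = \frac{r}{4}$
$q{\left(Y,D \right)} = -7 + Y$
$W{\left(g \right)} = \frac{203}{4 \left(139 + 2 g^{2}\right)}$ ($W{\left(g \right)} = - 7 \frac{-7 + \frac{1}{4} \left(-1\right)}{\left(g^{2} + g g\right) + 139} = - 7 \frac{-7 - \frac{1}{4}}{\left(g^{2} + g^{2}\right) + 139} = - 7 \left(- \frac{29}{4 \left(2 g^{2} + 139\right)}\right) = - 7 \left(- \frac{29}{4 \left(139 + 2 g^{2}\right)}\right) = \frac{203}{4 \left(139 + 2 g^{2}\right)}$)
$K = - \frac{9781}{5532}$ ($K = -2 + \frac{1283}{5532} = - \frac{9781}{5532} \approx -1.7681$)
$\left(K + 14463\right) \left(-12795 + W{\left(72 \right)}\right) + 42963 = \left(- \frac{9781}{5532} + 14463\right) \left(-12795 + \frac{203}{4 \left(139 + 2 \cdot 72^{2}\right)}\right) + 42963 = \frac{79999535 \left(-12795 + \frac{203}{4 \left(139 + 2 \cdot 5184\right)}\right)}{5532} + 42963 = \frac{79999535 \left(-12795 + \frac{203}{4 \left(139 + 10368\right)}\right)}{5532} + 42963 = \frac{79999535 \left(-12795 + \frac{203}{4 \cdot 10507}\right)}{5532} + 42963 = \frac{79999535 \left(-12795 + \frac{203}{4} \cdot \frac{1}{10507}\right)}{5532} + 42963 = \frac{79999535 \left(-12795 + \frac{29}{6004}\right)}{5532} + 42963 = \frac{79999535}{5532} \left(- \frac{76821151}{6004}\right) + 42963 = - \frac{6145656358164785}{33214128} + 42963 = - \frac{6144229379583521}{33214128}$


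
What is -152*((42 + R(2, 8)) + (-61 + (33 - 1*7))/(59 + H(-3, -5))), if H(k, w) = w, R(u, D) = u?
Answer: -177916/27 ≈ -6589.5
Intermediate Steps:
-152*((42 + R(2, 8)) + (-61 + (33 - 1*7))/(59 + H(-3, -5))) = -152*((42 + 2) + (-61 + (33 - 1*7))/(59 - 5)) = -152*(44 + (-61 + (33 - 7))/54) = -152*(44 + (-61 + 26)*(1/54)) = -152*(44 - 35*1/54) = -152*(44 - 35/54) = -152*2341/54 = -177916/27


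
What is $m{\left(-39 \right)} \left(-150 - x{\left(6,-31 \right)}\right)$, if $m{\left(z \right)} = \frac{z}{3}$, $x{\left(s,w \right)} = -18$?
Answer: $1716$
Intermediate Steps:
$m{\left(z \right)} = \frac{z}{3}$ ($m{\left(z \right)} = z \frac{1}{3} = \frac{z}{3}$)
$m{\left(-39 \right)} \left(-150 - x{\left(6,-31 \right)}\right) = \frac{1}{3} \left(-39\right) \left(-150 - -18\right) = - 13 \left(-150 + 18\right) = \left(-13\right) \left(-132\right) = 1716$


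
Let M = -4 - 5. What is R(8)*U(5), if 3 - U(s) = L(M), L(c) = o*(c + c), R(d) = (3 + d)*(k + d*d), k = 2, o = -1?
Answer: -10890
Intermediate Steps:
M = -9
R(d) = (2 + d**2)*(3 + d) (R(d) = (3 + d)*(2 + d*d) = (3 + d)*(2 + d**2) = (2 + d**2)*(3 + d))
L(c) = -2*c (L(c) = -(c + c) = -2*c)
U(s) = -15 (U(s) = 3 - (-2)*(-9) = 3 - 1*18 = 3 - 18 = -15)
R(8)*U(5) = (6 + 8**3 + 2*8 + 3*8**2)*(-15) = (6 + 512 + 16 + 3*64)*(-15) = (6 + 512 + 16 + 192)*(-15) = 726*(-15) = -10890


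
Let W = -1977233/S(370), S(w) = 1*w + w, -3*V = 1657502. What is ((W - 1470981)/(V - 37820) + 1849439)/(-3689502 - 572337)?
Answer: -2423715052344839/5585190640147320 ≈ -0.43395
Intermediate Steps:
V = -1657502/3 (V = -⅓*1657502 = -1657502/3 ≈ -5.5250e+5)
S(w) = 2*w (S(w) = w + w = 2*w)
W = -1977233/740 (W = -1977233/(2*370) = -1977233/740 ≈ -2671.9)
((W - 1470981)/(V - 37820) + 1849439)/(-3689502 - 572337) = ((-1977233/740 - 1470981)/(-1657502/3 - 37820) + 1849439)/(-3689502 - 572337) = (-1090503173/(740*(-1770962/3)) + 1849439)/(-4261839) = (-1090503173/740*(-3/1770962) + 1849439)*(-1/4261839) = (3271509519/1310511880 + 1849439)*(-1/4261839) = (2423715052344839/1310511880)*(-1/4261839) = -2423715052344839/5585190640147320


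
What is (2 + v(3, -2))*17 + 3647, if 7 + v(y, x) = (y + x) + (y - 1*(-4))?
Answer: 3698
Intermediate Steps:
v(y, x) = -3 + x + 2*y (v(y, x) = -7 + ((y + x) + (y - 1*(-4))) = -7 + ((x + y) + (y + 4)) = -7 + ((x + y) + (4 + y)) = -7 + (4 + x + 2*y) = -3 + x + 2*y)
(2 + v(3, -2))*17 + 3647 = (2 + (-3 - 2 + 2*3))*17 + 3647 = (2 + (-3 - 2 + 6))*17 + 3647 = (2 + 1)*17 + 3647 = 3*17 + 3647 = 51 + 3647 = 3698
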